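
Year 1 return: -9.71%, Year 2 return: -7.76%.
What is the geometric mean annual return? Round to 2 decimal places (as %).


Formula: Geometric mean = ((1+r1)*(1+r2))^(1/2) - 1
Product: (1 + -0.0971) * (1 + -0.0776) = 0.9029 * 0.9224 = 0.832835
Square root: 0.832835^0.5 = 0.912598
Geometric mean = 0.912598 - 1 = -0.087402
As percentage: -8.74%

-8.74%


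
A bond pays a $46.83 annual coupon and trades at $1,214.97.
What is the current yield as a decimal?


Formula: Current yield = annual coupon / price
Substituting: CY = $46.83 / $1,214.97
CY = 0.038544

0.038544


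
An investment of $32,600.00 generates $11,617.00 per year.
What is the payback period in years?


Formula: Payback = investment / annual cash flow
Substituting: Payback = $32,600.00 / $11,617.00
Payback = 2.8062 years

2.8062 years


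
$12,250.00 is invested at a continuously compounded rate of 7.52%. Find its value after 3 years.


Formula: FV = P * e^(r*t)
Exponent: r*t = 0.0752 * 3 = 0.2256
e^(0.2256) = 1.253074
FV = $12,250.00 * 1.253074 = $15,350.16

$15,350.16


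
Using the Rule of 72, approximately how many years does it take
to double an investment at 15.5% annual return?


Formula: Years ≈ 72 / r
Substituting: Years ≈ 72 / 15.5
Years ≈ 4.6

4.6 years


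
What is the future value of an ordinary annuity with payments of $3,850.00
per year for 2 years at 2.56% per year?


Formula: FV = PMT * ((1+r)^n - 1) / r
Growth factor: (1 + 0.0256)^2 = 1.051855
Numerator: 1.051855 - 1 = 0.051855
FV = $3,850.00 * 0.051855 / 0.0256 = $7,798.56

$7,798.56


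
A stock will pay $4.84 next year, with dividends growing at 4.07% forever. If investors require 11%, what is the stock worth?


Formula: P = D1 / (r - g)
Spread: r - g = 0.11 - 0.0407 = 0.0693
Substituting: P = $4.84 / 0.0693
P = $69.84

$69.84


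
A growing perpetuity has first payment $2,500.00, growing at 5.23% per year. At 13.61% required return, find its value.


Formula: PV = C / (r - g)
Spread: r - g = 0.1361 - 0.0523 = 0.0838
Substituting: PV = $2,500.00 / 0.0838
PV = $29,832.94

$29,832.94


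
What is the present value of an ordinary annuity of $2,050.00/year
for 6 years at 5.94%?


Formula: PV = PMT * (1 - (1+r)^(-n)) / r
Discount factor: (1 + 0.0594)^(-6) = 0.707359
Bracket: 1 - 0.707359 = 0.292641
PV = $2,050.00 * 0.292641 / 0.0594 = $10,099.55

$10,099.55


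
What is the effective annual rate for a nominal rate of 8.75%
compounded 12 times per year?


Formula: EAR = (1 + r/m)^m - 1
Period rate: r/m = 0.0875 / 12 = 0.007292
Compounding: (1 + 0.007292)^12 = 1.091096
EAR = 1.091096 - 1 = 0.091096

0.091096


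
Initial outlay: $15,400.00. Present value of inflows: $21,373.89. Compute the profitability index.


Formula: PI = PV(cash flows) / initial investment
Substituting: PI = $21,373.89 / $15,400.00
PI = 1.3879

1.3879


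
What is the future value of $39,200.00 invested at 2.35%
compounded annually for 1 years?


Formula: FV = P * (1 + r)^n
Substituting: FV = $39,200.00 * (1 + 0.0235)^1
Growth factor: (1.0235)^1 = 1.0235
FV = $39,200.00 * 1.0235 = $40,121.20

$40,121.20


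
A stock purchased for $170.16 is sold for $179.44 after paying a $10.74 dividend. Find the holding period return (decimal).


Formula: HPR = (P1 - P0 + D) / P0
Gain: $179.44 - $170.16 + $10.74 = $20.02
HPR = $20.02 / $170.16 = 0.1177

0.1177


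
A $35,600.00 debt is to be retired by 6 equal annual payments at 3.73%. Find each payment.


Formula: PMT = PV * r / (1 - (1+r)^(-n))
Denominator: 1 - (1 + 0.0373)^(-6) = 0.197262
Numerator: $35,600.00 * 0.0373 = 1327.88
PMT = 1327.88 / 0.197262 = $6,731.55

$6,731.55


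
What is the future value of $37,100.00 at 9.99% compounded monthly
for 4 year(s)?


Formula: FV = P * (1 + r/m)^(m*t)
Period rate: r/m = 0.0999 / 12 = 0.008325
Total periods: m*t = 12 * 4 = 48
Growth factor: (1 + 0.008325)^48 = 1.488763
FV = $37,100.00 * 1.488763 = $55,233.12

$55,233.12


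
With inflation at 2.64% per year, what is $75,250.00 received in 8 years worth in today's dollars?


Formula: Real value = nominal / (1 + inflation)^years
Price level: (1 + 0.0264)^8 = 1.23178
Real value = $75,250.00 / 1.23178 = $61,090.45

$61,090.45


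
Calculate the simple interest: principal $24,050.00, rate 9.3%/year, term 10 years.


Formula: I = P * r * t
Substituting: I = $24,050.00 * 0.093 * 10
Step: I = $24,050.00 * 0.93
I = $22,366.50

$22,366.50


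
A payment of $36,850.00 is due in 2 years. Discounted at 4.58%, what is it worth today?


Formula: PV = FV / (1 + r)^n
Substituting: PV = $36,850.00 / (1 + 0.0458)^2
Discount factor: (1.0458)^2 = 1.093698
PV = $36,850.00 / 1.093698 = $33,693.04

$33,693.04


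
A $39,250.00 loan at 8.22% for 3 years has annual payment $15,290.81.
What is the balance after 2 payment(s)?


Formula: Balance = PV*(1+r)^k - PMT*((1+r)^k - 1)/r
Growth: (1 + 0.0822)^2 = 1.171157
Accumulated factor: ((1+r)^k - 1)/r = 2.0822
Balance = $39,250.00 * 1.171157 - $15,290.81 * 2.0822
Balance = $14,129.38

$14,129.38


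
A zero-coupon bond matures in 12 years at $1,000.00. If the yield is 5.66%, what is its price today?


Formula: Price = FV / (1 + r)^n
Substituting: Price = $1,000.00 / (1 + 0.0566)^12
Discount factor: (1.0566)^12 = 1.936098
Price = $1,000.00 / 1.936098 = $516.50

$516.50


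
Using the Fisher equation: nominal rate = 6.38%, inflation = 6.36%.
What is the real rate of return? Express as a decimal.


Formula: (1 + r_real) = (1 + r_nom) / (1 + inflation)
Substituting: (1 + r_real) = 1.0638 / 1.0636
(1 + r_real) = 1.000188
r_real = 1.000188 - 1 = 0.000188

0.000188


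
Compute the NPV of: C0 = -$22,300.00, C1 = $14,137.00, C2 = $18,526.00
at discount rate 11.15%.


Formula: NPV = C0 + C1/(1+r) + C2/(1+r)^2
Discount C1: $14,137.00 / (1 + 0.1115) = $12,718.85
Discount C2: $18,526.00 / (1 + 0.1115)^2 = $14,995.56
NPV = -$22,300.00 + $12,718.85 + $14,995.56 = $5,414.41

$5,414.41


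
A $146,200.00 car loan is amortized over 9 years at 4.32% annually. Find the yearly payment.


Formula: PMT = PV * r / (1 - (1+r)^(-n))
Denominator: 1 - (1 + 0.0432)^(-9) = 0.316574
Numerator: $146,200.00 * 0.0432 = 6315.84
PMT = 6315.84 / 0.316574 = $19,950.63

$19,950.63


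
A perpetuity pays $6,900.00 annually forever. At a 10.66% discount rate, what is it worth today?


Formula: PV = C / r
Substituting: PV = $6,900.00 / 0.1066
PV = $64,727.95

$64,727.95


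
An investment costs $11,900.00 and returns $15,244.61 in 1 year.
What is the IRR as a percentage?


Formula: IRR = C1/C0 - 1
Substituting: IRR = $15,244.61 / $11,900.00 - 1
Ratio: 1.28106 - 1 = 0.28106
IRR = 28.106%

28.106%


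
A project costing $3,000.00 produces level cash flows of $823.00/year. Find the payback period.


Formula: Payback = investment / annual cash flow
Substituting: Payback = $3,000.00 / $823.00
Payback = 3.6452 years

3.6452 years


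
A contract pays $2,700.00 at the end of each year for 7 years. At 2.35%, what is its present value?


Formula: PV = PMT * (1 - (1+r)^(-n)) / r
Discount factor: (1 + 0.0235)^(-7) = 0.849934
Bracket: 1 - 0.849934 = 0.150066
PV = $2,700.00 * 0.150066 / 0.0235 = $17,241.66

$17,241.66


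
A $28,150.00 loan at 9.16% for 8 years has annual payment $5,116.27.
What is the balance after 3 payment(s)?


Formula: Balance = PV*(1+r)^k - PMT*((1+r)^k - 1)/r
Growth: (1 + 0.0916)^3 = 1.30074
Accumulated factor: ((1+r)^k - 1)/r = 3.283191
Balance = $28,150.00 * 1.30074 - $5,116.27 * 3.283191
Balance = $19,818.15

$19,818.15


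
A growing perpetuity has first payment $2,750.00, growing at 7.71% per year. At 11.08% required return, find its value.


Formula: PV = C / (r - g)
Spread: r - g = 0.1108 - 0.0771 = 0.0337
Substituting: PV = $2,750.00 / 0.0337
PV = $81,602.37

$81,602.37


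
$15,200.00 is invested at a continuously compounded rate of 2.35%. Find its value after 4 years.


Formula: FV = P * e^(r*t)
Exponent: r*t = 0.0235 * 4 = 0.094
e^(0.094) = 1.09856
FV = $15,200.00 * 1.09856 = $16,698.11

$16,698.11


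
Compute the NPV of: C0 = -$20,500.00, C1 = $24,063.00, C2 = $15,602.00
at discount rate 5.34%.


Formula: NPV = C0 + C1/(1+r) + C2/(1+r)^2
Discount C1: $24,063.00 / (1 + 0.0534) = $22,843.17
Discount C2: $15,602.00 / (1 + 0.0534)^2 = $14,060.27
NPV = -$20,500.00 + $22,843.17 + $14,060.27 = $16,403.44

$16,403.44


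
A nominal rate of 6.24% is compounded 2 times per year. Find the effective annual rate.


Formula: EAR = (1 + r/m)^m - 1
Period rate: r/m = 0.0624 / 2 = 0.0312
Compounding: (1 + 0.0312)^2 = 1.063373
EAR = 1.063373 - 1 = 0.063373

0.063373


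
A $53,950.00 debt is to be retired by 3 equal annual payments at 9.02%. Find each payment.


Formula: PMT = PV * r / (1 - (1+r)^(-n))
Denominator: 1 - (1 + 0.0902)^(-3) = 0.228241
Numerator: $53,950.00 * 0.0902 = 4866.29
PMT = 4866.29 / 0.228241 = $21,320.80

$21,320.80


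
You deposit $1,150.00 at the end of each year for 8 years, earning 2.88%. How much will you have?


Formula: FV = PMT * ((1+r)^n - 1) / r
Growth factor: (1 + 0.0288)^8 = 1.255011
Numerator: 1.255011 - 1 = 0.255011
FV = $1,150.00 * 0.255011 / 0.0288 = $10,182.74

$10,182.74


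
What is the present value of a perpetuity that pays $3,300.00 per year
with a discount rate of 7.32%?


Formula: PV = C / r
Substituting: PV = $3,300.00 / 0.0732
PV = $45,081.97

$45,081.97


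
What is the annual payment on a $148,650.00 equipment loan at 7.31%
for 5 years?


Formula: PMT = PV * r / (1 - (1+r)^(-n))
Denominator: 1 - (1 + 0.0731)^(-5) = 0.297253
Numerator: $148,650.00 * 0.0731 = 10866.315
PMT = 10866.315 / 0.297253 = $36,555.78

$36,555.78


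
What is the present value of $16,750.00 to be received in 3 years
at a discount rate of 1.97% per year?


Formula: PV = FV / (1 + r)^n
Substituting: PV = $16,750.00 / (1 + 0.0197)^3
Discount factor: (1.0197)^3 = 1.060272
PV = $16,750.00 / 1.060272 = $15,797.83

$15,797.83


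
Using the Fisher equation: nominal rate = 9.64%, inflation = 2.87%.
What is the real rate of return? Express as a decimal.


Formula: (1 + r_real) = (1 + r_nom) / (1 + inflation)
Substituting: (1 + r_real) = 1.0964 / 1.0287
(1 + r_real) = 1.065811
r_real = 1.065811 - 1 = 0.065811

0.065811


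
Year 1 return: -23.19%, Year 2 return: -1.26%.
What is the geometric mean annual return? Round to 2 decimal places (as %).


Formula: Geometric mean = ((1+r1)*(1+r2))^(1/2) - 1
Product: (1 + -0.2319) * (1 + -0.0126) = 0.7681 * 0.9874 = 0.758422
Square root: 0.758422^0.5 = 0.870874
Geometric mean = 0.870874 - 1 = -0.129126
As percentage: -12.91%

-12.91%


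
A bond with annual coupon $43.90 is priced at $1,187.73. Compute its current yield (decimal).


Formula: Current yield = annual coupon / price
Substituting: CY = $43.90 / $1,187.73
CY = 0.036961

0.036961


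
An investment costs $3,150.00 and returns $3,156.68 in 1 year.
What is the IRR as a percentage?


Formula: IRR = C1/C0 - 1
Substituting: IRR = $3,156.68 / $3,150.00 - 1
Ratio: 1.002121 - 1 = 0.002121
IRR = 0.2121%

0.2121%


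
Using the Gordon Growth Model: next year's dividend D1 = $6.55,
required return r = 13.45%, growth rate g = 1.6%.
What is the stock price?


Formula: P = D1 / (r - g)
Spread: r - g = 0.1345 - 0.016 = 0.1185
Substituting: P = $6.55 / 0.1185
P = $55.27

$55.27


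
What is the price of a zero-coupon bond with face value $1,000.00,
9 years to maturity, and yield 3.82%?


Formula: Price = FV / (1 + r)^n
Substituting: Price = $1,000.00 / (1 + 0.0382)^9
Discount factor: (1.0382)^9 = 1.401294
Price = $1,000.00 / 1.401294 = $713.63

$713.63


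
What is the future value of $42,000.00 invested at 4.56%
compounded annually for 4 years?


Formula: FV = P * (1 + r)^n
Substituting: FV = $42,000.00 * (1 + 0.0456)^4
Growth factor: (1.0456)^4 = 1.19526
FV = $42,000.00 * 1.19526 = $50,200.91

$50,200.91


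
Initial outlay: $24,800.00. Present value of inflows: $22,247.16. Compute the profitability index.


Formula: PI = PV(cash flows) / initial investment
Substituting: PI = $22,247.16 / $24,800.00
PI = 0.8971

0.8971


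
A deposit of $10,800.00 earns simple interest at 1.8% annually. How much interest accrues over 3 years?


Formula: I = P * r * t
Substituting: I = $10,800.00 * 0.018 * 3
Step: I = $10,800.00 * 0.054
I = $583.20

$583.20


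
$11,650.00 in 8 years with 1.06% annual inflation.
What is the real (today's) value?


Formula: Real value = nominal / (1 + inflation)^years
Price level: (1 + 0.0106)^8 = 1.088014
Real value = $11,650.00 / 1.088014 = $10,707.59

$10,707.59


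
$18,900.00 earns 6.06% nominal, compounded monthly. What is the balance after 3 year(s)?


Formula: FV = P * (1 + r/m)^(m*t)
Period rate: r/m = 0.0606 / 12 = 0.00505
Total periods: m*t = 12 * 3 = 36
Growth factor: (1 + 0.00505)^36 = 1.198826
FV = $18,900.00 * 1.198826 = $22,657.81

$22,657.81


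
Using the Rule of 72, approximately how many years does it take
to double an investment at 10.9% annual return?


Formula: Years ≈ 72 / r
Substituting: Years ≈ 72 / 10.9
Years ≈ 6.6

6.6 years


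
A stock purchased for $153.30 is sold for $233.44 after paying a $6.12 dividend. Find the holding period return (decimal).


Formula: HPR = (P1 - P0 + D) / P0
Gain: $233.44 - $153.30 + $6.12 = $86.26
HPR = $86.26 / $153.30 = 0.5627

0.5627


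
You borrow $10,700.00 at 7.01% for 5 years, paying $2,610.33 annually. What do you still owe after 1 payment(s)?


Formula: Balance = PV*(1+r)^k - PMT*((1+r)^k - 1)/r
Growth: (1 + 0.0701)^1 = 1.0701
Accumulated factor: ((1+r)^k - 1)/r = 1.0
Balance = $10,700.00 * 1.0701 - $2,610.33 * 1.0
Balance = $8,839.74

$8,839.74


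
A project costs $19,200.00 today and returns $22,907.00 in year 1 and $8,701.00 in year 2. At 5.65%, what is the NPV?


Formula: NPV = C0 + C1/(1+r) + C2/(1+r)^2
Discount C1: $22,907.00 / (1 + 0.0565) = $21,681.97
Discount C2: $8,701.00 / (1 + 0.0565)^2 = $7,795.25
NPV = -$19,200.00 + $21,681.97 + $7,795.25 = $10,277.22

$10,277.22


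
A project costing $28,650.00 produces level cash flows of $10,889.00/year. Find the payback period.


Formula: Payback = investment / annual cash flow
Substituting: Payback = $28,650.00 / $10,889.00
Payback = 2.6311 years

2.6311 years


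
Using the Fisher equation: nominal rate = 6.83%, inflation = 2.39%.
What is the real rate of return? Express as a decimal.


Formula: (1 + r_real) = (1 + r_nom) / (1 + inflation)
Substituting: (1 + r_real) = 1.0683 / 1.0239
(1 + r_real) = 1.043364
r_real = 1.043364 - 1 = 0.043364

0.043364


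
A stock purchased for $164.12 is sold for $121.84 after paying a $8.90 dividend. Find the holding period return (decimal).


Formula: HPR = (P1 - P0 + D) / P0
Gain: $121.84 - $164.12 + $8.90 = -$33.38
HPR = -$33.38 / $164.12 = -0.2034

-0.2034


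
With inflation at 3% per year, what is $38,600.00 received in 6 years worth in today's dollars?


Formula: Real value = nominal / (1 + inflation)^years
Price level: (1 + 0.03)^6 = 1.194052
Real value = $38,600.00 / 1.194052 = $32,326.89

$32,326.89


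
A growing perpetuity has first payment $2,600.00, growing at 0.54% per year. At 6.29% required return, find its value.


Formula: PV = C / (r - g)
Spread: r - g = 0.0629 - 0.0054 = 0.0575
Substituting: PV = $2,600.00 / 0.0575
PV = $45,217.39

$45,217.39


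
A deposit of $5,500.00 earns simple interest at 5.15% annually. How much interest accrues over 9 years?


Formula: I = P * r * t
Substituting: I = $5,500.00 * 0.0515 * 9
Step: I = $5,500.00 * 0.4635
I = $2,549.25

$2,549.25


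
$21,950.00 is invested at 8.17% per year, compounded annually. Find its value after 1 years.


Formula: FV = P * (1 + r)^n
Substituting: FV = $21,950.00 * (1 + 0.0817)^1
Growth factor: (1.0817)^1 = 1.0817
FV = $21,950.00 * 1.0817 = $23,743.32

$23,743.32


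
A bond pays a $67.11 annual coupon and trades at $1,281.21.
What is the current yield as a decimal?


Formula: Current yield = annual coupon / price
Substituting: CY = $67.11 / $1,281.21
CY = 0.05238

0.05238


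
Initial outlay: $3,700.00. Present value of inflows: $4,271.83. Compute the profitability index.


Formula: PI = PV(cash flows) / initial investment
Substituting: PI = $4,271.83 / $3,700.00
PI = 1.1545

1.1545


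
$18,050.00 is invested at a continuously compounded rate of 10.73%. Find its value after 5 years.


Formula: FV = P * e^(r*t)
Exponent: r*t = 0.1073 * 5 = 0.5365
e^(0.5365) = 1.710011
FV = $18,050.00 * 1.710011 = $30,865.70

$30,865.70


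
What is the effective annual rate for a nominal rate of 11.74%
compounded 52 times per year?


Formula: EAR = (1 + r/m)^m - 1
Period rate: r/m = 0.1174 / 52 = 0.002258
Compounding: (1 + 0.002258)^52 = 1.12442
EAR = 1.12442 - 1 = 0.12442

0.12442


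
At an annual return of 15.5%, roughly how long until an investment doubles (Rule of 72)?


Formula: Years ≈ 72 / r
Substituting: Years ≈ 72 / 15.5
Years ≈ 4.6

4.6 years


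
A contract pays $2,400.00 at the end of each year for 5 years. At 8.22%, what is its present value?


Formula: PV = PMT * (1 - (1+r)^(-n)) / r
Discount factor: (1 + 0.0822)^(-5) = 0.673693
Bracket: 1 - 0.673693 = 0.326307
PV = $2,400.00 * 0.326307 / 0.0822 = $9,527.20

$9,527.20


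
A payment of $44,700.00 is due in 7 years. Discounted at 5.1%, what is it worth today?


Formula: PV = FV / (1 + r)^n
Substituting: PV = $44,700.00 / (1 + 0.051)^7
Discount factor: (1.051)^7 = 1.416508
PV = $44,700.00 / 1.416508 = $31,556.48

$31,556.48


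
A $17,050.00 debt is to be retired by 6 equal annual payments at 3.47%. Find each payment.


Formula: PMT = PV * r / (1 - (1+r)^(-n))
Denominator: 1 - (1 + 0.0347)^(-6) = 0.185083
Numerator: $17,050.00 * 0.0347 = 591.635
PMT = 591.635 / 0.185083 = $3,196.59

$3,196.59


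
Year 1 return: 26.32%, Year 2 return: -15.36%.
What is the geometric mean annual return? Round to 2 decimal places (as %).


Formula: Geometric mean = ((1+r1)*(1+r2))^(1/2) - 1
Product: (1 + 0.2632) * (1 + -0.1536) = 1.2632 * 0.8464 = 1.069172
Square root: 1.069172^0.5 = 1.034008
Geometric mean = 1.034008 - 1 = 0.034008
As percentage: 3.40%

3.40%


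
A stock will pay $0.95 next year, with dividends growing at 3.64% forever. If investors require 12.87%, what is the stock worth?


Formula: P = D1 / (r - g)
Spread: r - g = 0.1287 - 0.0364 = 0.0923
Substituting: P = $0.95 / 0.0923
P = $10.29

$10.29


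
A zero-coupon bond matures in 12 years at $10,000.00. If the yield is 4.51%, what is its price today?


Formula: Price = FV / (1 + r)^n
Substituting: Price = $10,000.00 / (1 + 0.0451)^12
Discount factor: (1.0451)^12 = 1.69783
Price = $10,000.00 / 1.69783 = $5,889.87

$5,889.87


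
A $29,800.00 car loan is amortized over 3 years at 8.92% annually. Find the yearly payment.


Formula: PMT = PV * r / (1 - (1+r)^(-n))
Denominator: 1 - (1 + 0.0892)^(-3) = 0.226114
Numerator: $29,800.00 * 0.0892 = 2658.16
PMT = 2658.16 / 0.226114 = $11,755.85

$11,755.85


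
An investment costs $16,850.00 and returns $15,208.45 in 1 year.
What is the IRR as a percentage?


Formula: IRR = C1/C0 - 1
Substituting: IRR = $15,208.45 / $16,850.00 - 1
Ratio: 0.902579 - 1 = -0.097421
IRR = -9.7421%

-9.7421%


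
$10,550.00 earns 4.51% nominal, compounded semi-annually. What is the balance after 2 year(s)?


Formula: FV = P * (1 + r/m)^(m*t)
Period rate: r/m = 0.0451 / 2 = 0.02255
Total periods: m*t = 2 * 2 = 4
Growth factor: (1 + 0.02255)^4 = 1.093297
FV = $10,550.00 * 1.093297 = $11,534.28

$11,534.28


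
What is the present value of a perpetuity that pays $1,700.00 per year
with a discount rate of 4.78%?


Formula: PV = C / r
Substituting: PV = $1,700.00 / 0.0478
PV = $35,564.85

$35,564.85


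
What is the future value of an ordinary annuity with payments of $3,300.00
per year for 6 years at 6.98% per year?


Formula: FV = PMT * ((1+r)^n - 1) / r
Growth factor: (1 + 0.0698)^6 = 1.499048
Numerator: 1.499048 - 1 = 0.499048
FV = $3,300.00 * 0.499048 / 0.0698 = $23,593.96

$23,593.96


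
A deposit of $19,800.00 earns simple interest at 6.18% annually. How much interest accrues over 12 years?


Formula: I = P * r * t
Substituting: I = $19,800.00 * 0.0618 * 12
Step: I = $19,800.00 * 0.7416
I = $14,683.68

$14,683.68


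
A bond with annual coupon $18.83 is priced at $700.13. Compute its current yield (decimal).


Formula: Current yield = annual coupon / price
Substituting: CY = $18.83 / $700.13
CY = 0.026895

0.026895


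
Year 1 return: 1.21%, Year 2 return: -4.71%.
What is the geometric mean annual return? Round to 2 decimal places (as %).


Formula: Geometric mean = ((1+r1)*(1+r2))^(1/2) - 1
Product: (1 + 0.0121) * (1 + -0.0471) = 1.0121 * 0.9529 = 0.96443
Square root: 0.96443^0.5 = 0.982054
Geometric mean = 0.982054 - 1 = -0.017946
As percentage: -1.79%

-1.79%


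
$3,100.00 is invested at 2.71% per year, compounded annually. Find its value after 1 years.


Formula: FV = P * (1 + r)^n
Substituting: FV = $3,100.00 * (1 + 0.0271)^1
Growth factor: (1.0271)^1 = 1.0271
FV = $3,100.00 * 1.0271 = $3,184.01

$3,184.01


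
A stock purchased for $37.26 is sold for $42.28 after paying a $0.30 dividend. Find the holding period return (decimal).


Formula: HPR = (P1 - P0 + D) / P0
Gain: $42.28 - $37.26 + $0.30 = $5.32
HPR = $5.32 / $37.26 = 0.1428

0.1428


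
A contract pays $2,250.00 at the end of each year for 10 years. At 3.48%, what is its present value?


Formula: PV = PMT * (1 - (1+r)^(-n)) / r
Discount factor: (1 + 0.0348)^(-10) = 0.71029
Bracket: 1 - 0.71029 = 0.28971
PV = $2,250.00 * 0.28971 / 0.0348 = $18,731.24

$18,731.24


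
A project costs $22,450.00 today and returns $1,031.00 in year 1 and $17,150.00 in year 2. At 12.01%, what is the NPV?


Formula: NPV = C0 + C1/(1+r) + C2/(1+r)^2
Discount C1: $1,031.00 / (1 + 0.1201) = $920.45
Discount C2: $17,150.00 / (1 + 0.1201)^2 = $13,669.43
NPV = -$22,450.00 + $920.45 + $13,669.43 = -$7,860.11

-$7,860.11


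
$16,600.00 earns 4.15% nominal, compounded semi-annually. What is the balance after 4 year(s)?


Formula: FV = P * (1 + r/m)^(m*t)
Period rate: r/m = 0.0415 / 2 = 0.02075
Total periods: m*t = 2 * 4 = 8
Growth factor: (1 + 0.02075)^8 = 1.178569
FV = $16,600.00 * 1.178569 = $19,564.25

$19,564.25


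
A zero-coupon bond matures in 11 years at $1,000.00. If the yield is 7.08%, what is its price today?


Formula: Price = FV / (1 + r)^n
Substituting: Price = $1,000.00 / (1 + 0.0708)^11
Discount factor: (1.0708)^11 = 2.122228
Price = $1,000.00 / 2.122228 = $471.20

$471.20


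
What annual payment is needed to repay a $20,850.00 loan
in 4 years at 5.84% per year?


Formula: PMT = PV * r / (1 - (1+r)^(-n))
Denominator: 1 - (1 + 0.0584)^(-4) = 0.203106
Numerator: $20,850.00 * 0.0584 = 1217.64
PMT = 1217.64 / 0.203106 = $5,995.10

$5,995.10


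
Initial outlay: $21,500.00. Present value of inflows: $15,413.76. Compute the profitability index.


Formula: PI = PV(cash flows) / initial investment
Substituting: PI = $15,413.76 / $21,500.00
PI = 0.7169

0.7169


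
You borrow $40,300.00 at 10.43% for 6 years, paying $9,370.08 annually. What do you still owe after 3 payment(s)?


Formula: Balance = PV*(1+r)^k - PMT*((1+r)^k - 1)/r
Growth: (1 + 0.1043)^3 = 1.34667
Accumulated factor: ((1+r)^k - 1)/r = 3.323778
Balance = $40,300.00 * 1.34667 - $9,370.08 * 3.323778
Balance = $23,126.73

$23,126.73


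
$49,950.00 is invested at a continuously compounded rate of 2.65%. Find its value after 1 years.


Formula: FV = P * e^(r*t)
Exponent: r*t = 0.0265 * 1 = 0.0265
e^(0.0265) = 1.026854
FV = $49,950.00 * 1.026854 = $51,291.37

$51,291.37


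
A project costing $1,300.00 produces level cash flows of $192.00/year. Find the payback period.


Formula: Payback = investment / annual cash flow
Substituting: Payback = $1,300.00 / $192.00
Payback = 6.7708 years

6.7708 years


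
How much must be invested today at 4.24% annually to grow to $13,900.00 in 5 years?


Formula: PV = FV / (1 + r)^n
Substituting: PV = $13,900.00 / (1 + 0.0424)^5
Discount factor: (1.0424)^5 = 1.230756
PV = $13,900.00 / 1.230756 = $11,293.87

$11,293.87


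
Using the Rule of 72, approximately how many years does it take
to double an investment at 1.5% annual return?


Formula: Years ≈ 72 / r
Substituting: Years ≈ 72 / 1.5
Years ≈ 48.0

48.0 years


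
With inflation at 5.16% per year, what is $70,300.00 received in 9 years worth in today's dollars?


Formula: Real value = nominal / (1 + inflation)^years
Price level: (1 + 0.0516)^9 = 1.572734
Real value = $70,300.00 / 1.572734 = $44,699.24

$44,699.24


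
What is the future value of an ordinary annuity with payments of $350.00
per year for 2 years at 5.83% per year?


Formula: FV = PMT * ((1+r)^n - 1) / r
Growth factor: (1 + 0.0583)^2 = 1.119999
Numerator: 1.119999 - 1 = 0.119999
FV = $350.00 * 0.119999 / 0.0583 = $720.41

$720.41


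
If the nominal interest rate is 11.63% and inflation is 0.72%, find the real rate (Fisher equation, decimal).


Formula: (1 + r_real) = (1 + r_nom) / (1 + inflation)
Substituting: (1 + r_real) = 1.1163 / 1.0072
(1 + r_real) = 1.10832
r_real = 1.10832 - 1 = 0.10832

0.10832


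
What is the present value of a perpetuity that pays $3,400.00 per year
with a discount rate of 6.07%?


Formula: PV = C / r
Substituting: PV = $3,400.00 / 0.0607
PV = $56,013.18

$56,013.18


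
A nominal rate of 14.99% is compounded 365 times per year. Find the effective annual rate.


Formula: EAR = (1 + r/m)^m - 1
Period rate: r/m = 0.1499 / 365 = 0.000411
Compounding: (1 + 0.000411)^365 = 1.161682
EAR = 1.161682 - 1 = 0.161682

0.161682


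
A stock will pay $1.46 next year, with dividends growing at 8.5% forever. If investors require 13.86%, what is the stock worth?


Formula: P = D1 / (r - g)
Spread: r - g = 0.1386 - 0.085 = 0.0536
Substituting: P = $1.46 / 0.0536
P = $27.24

$27.24


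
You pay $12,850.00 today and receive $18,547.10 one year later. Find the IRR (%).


Formula: IRR = C1/C0 - 1
Substituting: IRR = $18,547.10 / $12,850.00 - 1
Ratio: 1.443354 - 1 = 0.443354
IRR = 44.3354%

44.3354%


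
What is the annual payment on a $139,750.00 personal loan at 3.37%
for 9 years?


Formula: PMT = PV * r / (1 - (1+r)^(-n))
Denominator: 1 - (1 + 0.0337)^(-9) = 0.257922
Numerator: $139,750.00 * 0.0337 = 4709.575
PMT = 4709.575 / 0.257922 = $18,259.66

$18,259.66


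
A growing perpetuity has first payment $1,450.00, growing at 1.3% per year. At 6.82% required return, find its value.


Formula: PV = C / (r - g)
Spread: r - g = 0.0682 - 0.013 = 0.0552
Substituting: PV = $1,450.00 / 0.0552
PV = $26,268.12

$26,268.12


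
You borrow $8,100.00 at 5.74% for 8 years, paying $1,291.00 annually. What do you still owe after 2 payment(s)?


Formula: Balance = PV*(1+r)^k - PMT*((1+r)^k - 1)/r
Growth: (1 + 0.0574)^2 = 1.118095
Accumulated factor: ((1+r)^k - 1)/r = 2.0574
Balance = $8,100.00 * 1.118095 - $1,291.00 * 2.0574
Balance = $6,400.46

$6,400.46


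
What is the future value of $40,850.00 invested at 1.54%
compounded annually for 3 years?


Formula: FV = P * (1 + r)^n
Substituting: FV = $40,850.00 * (1 + 0.0154)^3
Growth factor: (1.0154)^3 = 1.046915
FV = $40,850.00 * 1.046915 = $42,766.48

$42,766.48


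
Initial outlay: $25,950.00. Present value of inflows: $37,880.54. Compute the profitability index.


Formula: PI = PV(cash flows) / initial investment
Substituting: PI = $37,880.54 / $25,950.00
PI = 1.4598

1.4598


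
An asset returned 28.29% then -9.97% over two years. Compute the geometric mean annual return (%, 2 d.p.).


Formula: Geometric mean = ((1+r1)*(1+r2))^(1/2) - 1
Product: (1 + 0.2829) * (1 + -0.0997) = 1.2829 * 0.9003 = 1.154995
Square root: 1.154995^0.5 = 1.074707
Geometric mean = 1.074707 - 1 = 0.074707
As percentage: 7.47%

7.47%


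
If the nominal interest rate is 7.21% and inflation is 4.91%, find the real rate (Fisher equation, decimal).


Formula: (1 + r_real) = (1 + r_nom) / (1 + inflation)
Substituting: (1 + r_real) = 1.0721 / 1.0491
(1 + r_real) = 1.021924
r_real = 1.021924 - 1 = 0.021924

0.021924


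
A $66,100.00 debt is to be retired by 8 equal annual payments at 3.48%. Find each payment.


Formula: PMT = PV * r / (1 - (1+r)^(-n))
Denominator: 1 - (1 + 0.0348)^(-8) = 0.239413
Numerator: $66,100.00 * 0.0348 = 2300.28
PMT = 2300.28 / 0.239413 = $9,607.98

$9,607.98


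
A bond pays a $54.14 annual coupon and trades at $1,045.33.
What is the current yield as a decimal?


Formula: Current yield = annual coupon / price
Substituting: CY = $54.14 / $1,045.33
CY = 0.051792

0.051792


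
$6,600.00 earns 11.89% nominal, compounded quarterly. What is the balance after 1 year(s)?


Formula: FV = P * (1 + r/m)^(m*t)
Period rate: r/m = 0.1189 / 4 = 0.029725
Total periods: m*t = 4 * 1 = 4
Growth factor: (1 + 0.029725)^4 = 1.124307
FV = $6,600.00 * 1.124307 = $7,420.43

$7,420.43


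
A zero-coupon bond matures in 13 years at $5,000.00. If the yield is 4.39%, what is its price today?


Formula: Price = FV / (1 + r)^n
Substituting: Price = $5,000.00 / (1 + 0.0439)^13
Discount factor: (1.0439)^13 = 1.748098
Price = $5,000.00 / 1.748098 = $2,860.25

$2,860.25


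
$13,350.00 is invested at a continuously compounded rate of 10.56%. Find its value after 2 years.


Formula: FV = P * e^(r*t)
Exponent: r*t = 0.1056 * 2 = 0.2112
e^(0.2112) = 1.235159
FV = $13,350.00 * 1.235159 = $16,489.38

$16,489.38


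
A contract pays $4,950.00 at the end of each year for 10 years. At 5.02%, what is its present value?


Formula: PV = PMT * (1 - (1+r)^(-n)) / r
Discount factor: (1 + 0.0502)^(-10) = 0.612745
Bracket: 1 - 0.612745 = 0.387255
PV = $4,950.00 * 0.387255 / 0.0502 = $38,185.49

$38,185.49


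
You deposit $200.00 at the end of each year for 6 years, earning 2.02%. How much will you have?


Formula: FV = PMT * ((1+r)^n - 1) / r
Growth factor: (1 + 0.0202)^6 = 1.127488
Numerator: 1.127488 - 1 = 0.127488
FV = $200.00 * 0.127488 / 0.0202 = $1,262.26

$1,262.26


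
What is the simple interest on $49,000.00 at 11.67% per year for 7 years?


Formula: I = P * r * t
Substituting: I = $49,000.00 * 0.1167 * 7
Step: I = $49,000.00 * 0.8169
I = $40,028.10

$40,028.10


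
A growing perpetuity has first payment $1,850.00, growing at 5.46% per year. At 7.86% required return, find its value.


Formula: PV = C / (r - g)
Spread: r - g = 0.0786 - 0.0546 = 0.024
Substituting: PV = $1,850.00 / 0.024
PV = $77,083.33

$77,083.33


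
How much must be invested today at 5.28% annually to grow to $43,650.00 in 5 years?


Formula: PV = FV / (1 + r)^n
Substituting: PV = $43,650.00 / (1 + 0.0528)^5
Discount factor: (1.0528)^5 = 1.29339
PV = $43,650.00 / 1.29339 = $33,748.53

$33,748.53


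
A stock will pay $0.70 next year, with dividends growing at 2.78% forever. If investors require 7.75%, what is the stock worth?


Formula: P = D1 / (r - g)
Spread: r - g = 0.0775 - 0.0278 = 0.0497
Substituting: P = $0.70 / 0.0497
P = $14.08

$14.08


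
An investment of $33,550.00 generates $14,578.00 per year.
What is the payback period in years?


Formula: Payback = investment / annual cash flow
Substituting: Payback = $33,550.00 / $14,578.00
Payback = 2.3014 years

2.3014 years


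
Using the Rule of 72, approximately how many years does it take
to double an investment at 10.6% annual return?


Formula: Years ≈ 72 / r
Substituting: Years ≈ 72 / 10.6
Years ≈ 6.8

6.8 years


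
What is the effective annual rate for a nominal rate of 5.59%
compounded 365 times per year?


Formula: EAR = (1 + r/m)^m - 1
Period rate: r/m = 0.0559 / 365 = 0.000153
Compounding: (1 + 0.000153)^365 = 1.057487
EAR = 1.057487 - 1 = 0.057487

0.057487


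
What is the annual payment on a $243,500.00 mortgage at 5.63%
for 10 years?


Formula: PMT = PV * r / (1 - (1+r)^(-n))
Denominator: 1 - (1 + 0.0563)^(-10) = 0.421735
Numerator: $243,500.00 * 0.0563 = 13709.05
PMT = 13709.05 / 0.421735 = $32,506.34

$32,506.34


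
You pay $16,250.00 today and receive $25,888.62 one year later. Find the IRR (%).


Formula: IRR = C1/C0 - 1
Substituting: IRR = $25,888.62 / $16,250.00 - 1
Ratio: 1.593146 - 1 = 0.593146
IRR = 59.3146%

59.3146%


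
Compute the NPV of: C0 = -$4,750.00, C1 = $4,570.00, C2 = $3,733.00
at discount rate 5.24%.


Formula: NPV = C0 + C1/(1+r) + C2/(1+r)^2
Discount C1: $4,570.00 / (1 + 0.0524) = $4,342.46
Discount C2: $3,733.00 / (1 + 0.0524)^2 = $3,370.52
NPV = -$4,750.00 + $4,342.46 + $3,370.52 = $2,962.97

$2,962.97


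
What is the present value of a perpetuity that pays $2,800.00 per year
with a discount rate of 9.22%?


Formula: PV = C / r
Substituting: PV = $2,800.00 / 0.0922
PV = $30,368.76

$30,368.76


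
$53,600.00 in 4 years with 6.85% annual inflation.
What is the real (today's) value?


Formula: Real value = nominal / (1 + inflation)^years
Price level: (1 + 0.0685)^4 = 1.303461
Real value = $53,600.00 / 1.303461 = $41,121.29

$41,121.29


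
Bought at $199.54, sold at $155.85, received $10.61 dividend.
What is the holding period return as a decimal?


Formula: HPR = (P1 - P0 + D) / P0
Gain: $155.85 - $199.54 + $10.61 = -$33.08
HPR = -$33.08 / $199.54 = -0.1658

-0.1658


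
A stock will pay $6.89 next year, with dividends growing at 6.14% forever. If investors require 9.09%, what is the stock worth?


Formula: P = D1 / (r - g)
Spread: r - g = 0.0909 - 0.0614 = 0.0295
Substituting: P = $6.89 / 0.0295
P = $233.56

$233.56


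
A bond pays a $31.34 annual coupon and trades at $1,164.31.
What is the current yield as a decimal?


Formula: Current yield = annual coupon / price
Substituting: CY = $31.34 / $1,164.31
CY = 0.026917

0.026917


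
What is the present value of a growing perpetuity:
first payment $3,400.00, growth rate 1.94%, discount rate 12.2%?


Formula: PV = C / (r - g)
Spread: r - g = 0.122 - 0.0194 = 0.1026
Substituting: PV = $3,400.00 / 0.1026
PV = $33,138.40

$33,138.40


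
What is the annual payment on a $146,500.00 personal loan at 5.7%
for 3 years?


Formula: PMT = PV * r / (1 - (1+r)^(-n))
Denominator: 1 - (1 + 0.057)^(-3) = 0.153211
Numerator: $146,500.00 * 0.057 = 8350.5
PMT = 8350.5 / 0.153211 = $54,503.15

$54,503.15


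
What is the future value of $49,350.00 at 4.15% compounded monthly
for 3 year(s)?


Formula: FV = P * (1 + r/m)^(m*t)
Period rate: r/m = 0.0415 / 12 = 0.003458
Total periods: m*t = 12 * 3 = 36
Growth factor: (1 + 0.003458)^36 = 1.132339
FV = $49,350.00 * 1.132339 = $55,880.92

$55,880.92


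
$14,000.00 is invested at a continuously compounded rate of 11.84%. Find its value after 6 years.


Formula: FV = P * e^(r*t)
Exponent: r*t = 0.1184 * 6 = 0.7104
e^(0.7104) = 2.034805
FV = $14,000.00 * 2.034805 = $28,487.27

$28,487.27


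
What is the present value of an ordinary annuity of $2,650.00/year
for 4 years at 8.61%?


Formula: PV = PMT * (1 - (1+r)^(-n)) / r
Discount factor: (1 + 0.0861)^(-4) = 0.718655
Bracket: 1 - 0.718655 = 0.281345
PV = $2,650.00 * 0.281345 / 0.0861 = $8,659.27

$8,659.27


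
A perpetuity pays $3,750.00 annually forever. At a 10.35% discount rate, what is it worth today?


Formula: PV = C / r
Substituting: PV = $3,750.00 / 0.1035
PV = $36,231.88

$36,231.88


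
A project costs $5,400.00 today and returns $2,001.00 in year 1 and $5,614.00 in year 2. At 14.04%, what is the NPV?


Formula: NPV = C0 + C1/(1+r) + C2/(1+r)^2
Discount C1: $2,001.00 / (1 + 0.1404) = $1,754.65
Discount C2: $5,614.00 / (1 + 0.1404)^2 = $4,316.76
NPV = -$5,400.00 + $1,754.65 + $4,316.76 = $671.41

$671.41


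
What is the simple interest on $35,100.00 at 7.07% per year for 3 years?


Formula: I = P * r * t
Substituting: I = $35,100.00 * 0.0707 * 3
Step: I = $35,100.00 * 0.2121
I = $7,444.71

$7,444.71


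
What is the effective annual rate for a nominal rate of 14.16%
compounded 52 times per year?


Formula: EAR = (1 + r/m)^m - 1
Period rate: r/m = 0.1416 / 52 = 0.002723
Compounding: (1 + 0.002723)^52 = 1.151894
EAR = 1.151894 - 1 = 0.151894

0.151894


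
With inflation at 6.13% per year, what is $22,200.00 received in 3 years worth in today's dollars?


Formula: Real value = nominal / (1 + inflation)^years
Price level: (1 + 0.0613)^3 = 1.195403
Real value = $22,200.00 / 1.195403 = $18,571.14

$18,571.14


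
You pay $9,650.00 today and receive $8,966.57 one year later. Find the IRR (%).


Formula: IRR = C1/C0 - 1
Substituting: IRR = $8,966.57 / $9,650.00 - 1
Ratio: 0.929178 - 1 = -0.070822
IRR = -7.0822%

-7.0822%


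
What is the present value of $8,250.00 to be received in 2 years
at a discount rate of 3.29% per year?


Formula: PV = FV / (1 + r)^n
Substituting: PV = $8,250.00 / (1 + 0.0329)^2
Discount factor: (1.0329)^2 = 1.066882
PV = $8,250.00 / 1.066882 = $7,732.81

$7,732.81


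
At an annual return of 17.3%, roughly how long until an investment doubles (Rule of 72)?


Formula: Years ≈ 72 / r
Substituting: Years ≈ 72 / 17.3
Years ≈ 4.2

4.2 years


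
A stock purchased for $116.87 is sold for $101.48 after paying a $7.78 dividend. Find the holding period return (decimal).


Formula: HPR = (P1 - P0 + D) / P0
Gain: $101.48 - $116.87 + $7.78 = -$7.61
HPR = -$7.61 / $116.87 = -0.0651

-0.0651


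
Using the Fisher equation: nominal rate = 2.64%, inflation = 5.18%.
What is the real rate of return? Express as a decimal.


Formula: (1 + r_real) = (1 + r_nom) / (1 + inflation)
Substituting: (1 + r_real) = 1.0264 / 1.0518
(1 + r_real) = 0.975851
r_real = 0.975851 - 1 = -0.024149

-0.024149


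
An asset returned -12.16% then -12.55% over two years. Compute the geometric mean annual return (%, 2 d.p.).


Formula: Geometric mean = ((1+r1)*(1+r2))^(1/2) - 1
Product: (1 + -0.1216) * (1 + -0.1255) = 0.8784 * 0.8745 = 0.768161
Square root: 0.768161^0.5 = 0.876448
Geometric mean = 0.876448 - 1 = -0.123552
As percentage: -12.36%

-12.36%


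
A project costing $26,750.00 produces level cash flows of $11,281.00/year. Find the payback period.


Formula: Payback = investment / annual cash flow
Substituting: Payback = $26,750.00 / $11,281.00
Payback = 2.3712 years

2.3712 years


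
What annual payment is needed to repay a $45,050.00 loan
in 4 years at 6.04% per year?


Formula: PMT = PV * r / (1 - (1+r)^(-n))
Denominator: 1 - (1 + 0.0604)^(-4) = 0.209101
Numerator: $45,050.00 * 0.0604 = 2721.02
PMT = 2721.02 / 0.209101 = $13,012.96

$13,012.96


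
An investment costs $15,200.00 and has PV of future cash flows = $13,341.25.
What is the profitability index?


Formula: PI = PV(cash flows) / initial investment
Substituting: PI = $13,341.25 / $15,200.00
PI = 0.8777

0.8777


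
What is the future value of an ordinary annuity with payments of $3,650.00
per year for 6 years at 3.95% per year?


Formula: FV = PMT * ((1+r)^n - 1) / r
Growth factor: (1 + 0.0395)^6 = 1.261673
Numerator: 1.261673 - 1 = 0.261673
FV = $3,650.00 * 0.261673 / 0.0395 = $24,179.95

$24,179.95


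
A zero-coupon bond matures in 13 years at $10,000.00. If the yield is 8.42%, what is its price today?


Formula: Price = FV / (1 + r)^n
Substituting: Price = $10,000.00 / (1 + 0.0842)^13
Discount factor: (1.0842)^13 = 2.86037
Price = $10,000.00 / 2.86037 = $3,496.05

$3,496.05


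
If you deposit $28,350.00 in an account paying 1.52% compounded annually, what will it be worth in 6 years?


Formula: FV = P * (1 + r)^n
Substituting: FV = $28,350.00 * (1 + 0.0152)^6
Growth factor: (1.0152)^6 = 1.094737
FV = $28,350.00 * 1.094737 = $31,035.78

$31,035.78


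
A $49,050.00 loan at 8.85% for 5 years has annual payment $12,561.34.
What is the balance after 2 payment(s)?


Formula: Balance = PV*(1+r)^k - PMT*((1+r)^k - 1)/r
Growth: (1 + 0.0885)^2 = 1.184832
Accumulated factor: ((1+r)^k - 1)/r = 2.0885
Balance = $49,050.00 * 1.184832 - $12,561.34 * 2.0885
Balance = $31,881.66

$31,881.66
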